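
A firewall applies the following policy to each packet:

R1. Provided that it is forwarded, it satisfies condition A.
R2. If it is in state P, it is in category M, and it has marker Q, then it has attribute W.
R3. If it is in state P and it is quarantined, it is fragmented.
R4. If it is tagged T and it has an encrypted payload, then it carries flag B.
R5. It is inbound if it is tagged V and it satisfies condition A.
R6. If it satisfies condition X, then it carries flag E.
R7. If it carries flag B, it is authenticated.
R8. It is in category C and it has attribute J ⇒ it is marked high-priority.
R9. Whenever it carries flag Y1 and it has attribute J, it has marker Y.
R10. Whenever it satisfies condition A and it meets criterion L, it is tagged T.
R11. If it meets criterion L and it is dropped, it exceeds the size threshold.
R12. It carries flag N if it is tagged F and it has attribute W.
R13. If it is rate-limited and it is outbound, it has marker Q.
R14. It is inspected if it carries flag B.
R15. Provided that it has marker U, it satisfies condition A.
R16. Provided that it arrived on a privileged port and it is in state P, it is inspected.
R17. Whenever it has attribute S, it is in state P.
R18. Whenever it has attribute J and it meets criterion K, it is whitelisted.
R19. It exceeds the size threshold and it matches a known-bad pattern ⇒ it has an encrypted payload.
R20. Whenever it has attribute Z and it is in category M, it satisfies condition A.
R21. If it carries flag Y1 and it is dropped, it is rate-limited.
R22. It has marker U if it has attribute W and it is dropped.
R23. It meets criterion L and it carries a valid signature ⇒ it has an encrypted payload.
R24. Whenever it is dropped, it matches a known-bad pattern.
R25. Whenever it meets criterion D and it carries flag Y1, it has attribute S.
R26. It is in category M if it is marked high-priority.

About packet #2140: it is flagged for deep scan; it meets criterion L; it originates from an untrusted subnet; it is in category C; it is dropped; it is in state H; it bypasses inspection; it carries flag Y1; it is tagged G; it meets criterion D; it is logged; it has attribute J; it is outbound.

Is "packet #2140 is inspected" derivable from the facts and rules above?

By R8 (it is in category C, it has attribute J): it is marked high-priority.
By R11 (it meets criterion L, it is dropped): it exceeds the size threshold.
By R21 (it carries flag Y1, it is dropped): it is rate-limited.
By R24 (it is dropped): it matches a known-bad pattern.
By R25 (it meets criterion D, it carries flag Y1): it has attribute S.
By R26 (it is marked high-priority): it is in category M.
By R13 (it is rate-limited, it is outbound): it has marker Q.
By R17 (it has attribute S): it is in state P.
By R19 (it exceeds the size threshold, it matches a known-bad pattern): it has an encrypted payload.
By R2 (it is in state P, it is in category M, it has marker Q): it has attribute W.
By R22 (it has attribute W, it is dropped): it has marker U.
By R15 (it has marker U): it satisfies condition A.
By R10 (it satisfies condition A, it meets criterion L): it is tagged T.
By R4 (it is tagged T, it has an encrypted payload): it carries flag B.
By R14 (it carries flag B): it is inspected.

Yes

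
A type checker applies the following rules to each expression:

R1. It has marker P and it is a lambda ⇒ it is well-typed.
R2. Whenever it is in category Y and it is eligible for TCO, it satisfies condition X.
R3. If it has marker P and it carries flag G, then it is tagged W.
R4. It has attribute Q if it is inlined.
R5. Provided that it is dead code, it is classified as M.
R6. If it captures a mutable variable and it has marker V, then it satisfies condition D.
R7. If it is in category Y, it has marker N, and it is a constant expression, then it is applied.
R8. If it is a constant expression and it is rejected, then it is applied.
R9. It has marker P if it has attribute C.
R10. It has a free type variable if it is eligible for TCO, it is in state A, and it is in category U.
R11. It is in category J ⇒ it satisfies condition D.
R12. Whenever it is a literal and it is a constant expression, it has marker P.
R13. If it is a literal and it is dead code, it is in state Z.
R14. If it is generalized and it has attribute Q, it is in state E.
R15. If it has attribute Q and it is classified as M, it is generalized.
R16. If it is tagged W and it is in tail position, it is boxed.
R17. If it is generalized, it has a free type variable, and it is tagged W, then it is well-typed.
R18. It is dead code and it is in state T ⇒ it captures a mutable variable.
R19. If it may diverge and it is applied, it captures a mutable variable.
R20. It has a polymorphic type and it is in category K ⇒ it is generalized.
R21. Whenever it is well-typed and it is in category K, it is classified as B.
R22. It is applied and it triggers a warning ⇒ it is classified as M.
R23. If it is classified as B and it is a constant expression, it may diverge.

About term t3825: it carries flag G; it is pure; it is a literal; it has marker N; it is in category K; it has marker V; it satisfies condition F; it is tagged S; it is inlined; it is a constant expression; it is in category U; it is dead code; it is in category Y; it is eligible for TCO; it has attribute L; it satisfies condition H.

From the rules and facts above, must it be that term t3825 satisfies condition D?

No

Forward chaining from the given facts derives: satisfies condition X, has attribute Q, is classified as M, is applied, has marker P, is in state Z, is generalized, is tagged W, is in state E.
Rules concluding "it satisfies condition D": R6 needs "it captures a mutable variable"; R11 needs "it is in category J" — none of these are established.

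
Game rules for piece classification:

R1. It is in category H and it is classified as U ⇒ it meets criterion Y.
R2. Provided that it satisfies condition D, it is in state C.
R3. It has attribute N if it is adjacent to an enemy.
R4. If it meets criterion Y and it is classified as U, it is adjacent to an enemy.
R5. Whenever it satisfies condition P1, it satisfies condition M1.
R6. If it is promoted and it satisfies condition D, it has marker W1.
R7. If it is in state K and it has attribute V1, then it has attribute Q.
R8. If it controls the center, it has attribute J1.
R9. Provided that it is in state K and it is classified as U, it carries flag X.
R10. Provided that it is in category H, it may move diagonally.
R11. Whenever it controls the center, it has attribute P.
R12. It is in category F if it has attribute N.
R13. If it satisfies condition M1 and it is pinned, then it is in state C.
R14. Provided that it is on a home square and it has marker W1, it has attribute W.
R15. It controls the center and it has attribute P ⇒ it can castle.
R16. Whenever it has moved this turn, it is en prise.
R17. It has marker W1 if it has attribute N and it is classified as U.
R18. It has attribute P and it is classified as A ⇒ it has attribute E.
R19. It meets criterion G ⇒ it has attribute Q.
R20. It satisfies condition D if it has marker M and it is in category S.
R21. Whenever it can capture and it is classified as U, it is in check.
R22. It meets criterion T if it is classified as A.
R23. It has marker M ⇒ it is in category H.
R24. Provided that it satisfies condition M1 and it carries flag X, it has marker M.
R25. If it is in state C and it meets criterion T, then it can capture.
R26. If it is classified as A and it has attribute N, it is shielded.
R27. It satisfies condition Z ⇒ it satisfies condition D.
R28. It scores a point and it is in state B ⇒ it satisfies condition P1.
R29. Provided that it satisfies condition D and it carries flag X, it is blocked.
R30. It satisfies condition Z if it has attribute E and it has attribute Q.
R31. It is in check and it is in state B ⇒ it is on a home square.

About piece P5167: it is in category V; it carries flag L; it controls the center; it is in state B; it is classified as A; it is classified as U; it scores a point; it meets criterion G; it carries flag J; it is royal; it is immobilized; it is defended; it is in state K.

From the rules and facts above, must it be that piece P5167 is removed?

No

Forward chaining from the given facts derives: has attribute J1, carries flag X, has attribute P, can castle, has attribute E, has attribute Q, meets criterion T, satisfies condition P1, satisfies condition Z, satisfies condition M1, has marker M, satisfies condition D, is blocked, is in state C, is in category H, can capture, meets criterion Y, is adjacent to an enemy, may move diagonally, is in check, is on a home square, has attribute N, is in category F, has marker W1, is shielded, has attribute W.
No rule has "it is removed" as its conclusion, and it is not among the given facts.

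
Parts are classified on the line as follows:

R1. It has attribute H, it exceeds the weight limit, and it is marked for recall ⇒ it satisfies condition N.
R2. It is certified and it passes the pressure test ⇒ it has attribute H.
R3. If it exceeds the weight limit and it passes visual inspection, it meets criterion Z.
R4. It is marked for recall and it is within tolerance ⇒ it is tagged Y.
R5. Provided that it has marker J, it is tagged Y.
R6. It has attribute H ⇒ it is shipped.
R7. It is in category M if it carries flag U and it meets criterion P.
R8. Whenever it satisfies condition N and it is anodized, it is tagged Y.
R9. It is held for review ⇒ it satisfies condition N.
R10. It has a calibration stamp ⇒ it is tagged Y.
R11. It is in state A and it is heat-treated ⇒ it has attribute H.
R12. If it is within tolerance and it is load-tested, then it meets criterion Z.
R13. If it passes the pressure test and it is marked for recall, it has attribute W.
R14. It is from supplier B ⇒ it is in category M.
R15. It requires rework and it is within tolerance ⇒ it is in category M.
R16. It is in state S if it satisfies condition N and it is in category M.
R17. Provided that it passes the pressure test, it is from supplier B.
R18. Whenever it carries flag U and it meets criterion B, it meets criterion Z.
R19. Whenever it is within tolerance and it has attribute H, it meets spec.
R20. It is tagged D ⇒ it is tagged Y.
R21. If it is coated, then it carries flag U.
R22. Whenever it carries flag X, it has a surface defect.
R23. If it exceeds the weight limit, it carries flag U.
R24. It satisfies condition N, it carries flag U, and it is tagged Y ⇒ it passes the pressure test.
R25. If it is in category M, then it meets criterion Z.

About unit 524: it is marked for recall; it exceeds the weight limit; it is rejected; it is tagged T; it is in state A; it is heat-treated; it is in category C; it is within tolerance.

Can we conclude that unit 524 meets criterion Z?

By R4 (it is marked for recall, it is within tolerance): it is tagged Y.
By R11 (it is in state A, it is heat-treated): it has attribute H.
By R23 (it exceeds the weight limit): it carries flag U.
By R1 (it has attribute H, it exceeds the weight limit, it is marked for recall): it satisfies condition N.
By R24 (it satisfies condition N, it carries flag U, it is tagged Y): it passes the pressure test.
By R17 (it passes the pressure test): it is from supplier B.
By R14 (it is from supplier B): it is in category M.
By R25 (it is in category M): it meets criterion Z.

Yes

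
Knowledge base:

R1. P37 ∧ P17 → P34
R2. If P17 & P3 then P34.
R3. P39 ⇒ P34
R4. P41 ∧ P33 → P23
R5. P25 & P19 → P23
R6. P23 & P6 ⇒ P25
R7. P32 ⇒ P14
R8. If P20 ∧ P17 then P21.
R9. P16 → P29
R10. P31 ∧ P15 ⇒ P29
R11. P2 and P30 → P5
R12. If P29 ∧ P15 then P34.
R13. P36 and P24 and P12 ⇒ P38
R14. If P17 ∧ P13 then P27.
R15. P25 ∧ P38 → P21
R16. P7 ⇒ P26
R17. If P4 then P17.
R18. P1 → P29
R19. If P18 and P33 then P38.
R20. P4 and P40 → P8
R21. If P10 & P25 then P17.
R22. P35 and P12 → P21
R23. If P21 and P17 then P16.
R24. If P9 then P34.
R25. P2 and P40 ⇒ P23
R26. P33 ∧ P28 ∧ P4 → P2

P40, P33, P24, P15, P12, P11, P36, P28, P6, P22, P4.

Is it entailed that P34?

P38  (by R13: P36, P24, P12)
P17  (by R17: P4)
P2  (by R26: P33, P28, P4)
P23  (by R25: P2, P40)
P25  (by R6: P23, P6)
P21  (by R15: P25, P38)
P16  (by R23: P21, P17)
P29  (by R9: P16)
P34  (by R12: P29, P15)

Yes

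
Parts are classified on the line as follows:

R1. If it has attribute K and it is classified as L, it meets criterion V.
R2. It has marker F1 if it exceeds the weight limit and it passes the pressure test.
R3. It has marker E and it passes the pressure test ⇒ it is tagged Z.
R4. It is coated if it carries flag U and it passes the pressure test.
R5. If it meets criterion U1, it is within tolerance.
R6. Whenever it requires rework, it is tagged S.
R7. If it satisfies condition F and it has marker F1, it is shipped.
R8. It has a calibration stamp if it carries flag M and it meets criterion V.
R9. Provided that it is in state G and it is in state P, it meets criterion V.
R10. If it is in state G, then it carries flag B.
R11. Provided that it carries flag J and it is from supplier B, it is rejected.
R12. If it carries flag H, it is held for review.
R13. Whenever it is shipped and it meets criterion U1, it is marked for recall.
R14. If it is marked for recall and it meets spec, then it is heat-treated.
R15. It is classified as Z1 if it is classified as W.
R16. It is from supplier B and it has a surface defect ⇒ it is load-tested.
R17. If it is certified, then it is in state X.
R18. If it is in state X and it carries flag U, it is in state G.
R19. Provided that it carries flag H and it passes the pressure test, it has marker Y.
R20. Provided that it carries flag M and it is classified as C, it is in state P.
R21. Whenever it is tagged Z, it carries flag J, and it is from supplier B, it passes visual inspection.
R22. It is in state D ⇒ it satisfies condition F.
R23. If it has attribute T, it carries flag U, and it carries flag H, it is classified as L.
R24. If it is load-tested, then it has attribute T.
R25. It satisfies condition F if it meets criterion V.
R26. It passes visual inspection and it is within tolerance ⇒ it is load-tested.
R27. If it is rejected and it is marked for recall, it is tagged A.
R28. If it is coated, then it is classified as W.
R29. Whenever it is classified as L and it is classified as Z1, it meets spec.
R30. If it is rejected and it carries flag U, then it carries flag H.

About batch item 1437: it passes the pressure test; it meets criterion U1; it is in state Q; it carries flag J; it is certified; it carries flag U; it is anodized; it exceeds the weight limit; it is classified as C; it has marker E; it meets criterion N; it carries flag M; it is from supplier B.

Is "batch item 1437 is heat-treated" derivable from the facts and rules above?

By R2 (it exceeds the weight limit, it passes the pressure test): it has marker F1.
By R3 (it has marker E, it passes the pressure test): it is tagged Z.
By R4 (it carries flag U, it passes the pressure test): it is coated.
By R5 (it meets criterion U1): it is within tolerance.
By R11 (it carries flag J, it is from supplier B): it is rejected.
By R17 (it is certified): it is in state X.
By R18 (it is in state X, it carries flag U): it is in state G.
By R20 (it carries flag M, it is classified as C): it is in state P.
By R21 (it is tagged Z, it carries flag J, it is from supplier B): it passes visual inspection.
By R26 (it passes visual inspection, it is within tolerance): it is load-tested.
By R28 (it is coated): it is classified as W.
By R30 (it is rejected, it carries flag U): it carries flag H.
By R9 (it is in state G, it is in state P): it meets criterion V.
By R15 (it is classified as W): it is classified as Z1.
By R24 (it is load-tested): it has attribute T.
By R25 (it meets criterion V): it satisfies condition F.
By R7 (it satisfies condition F, it has marker F1): it is shipped.
By R13 (it is shipped, it meets criterion U1): it is marked for recall.
By R23 (it has attribute T, it carries flag U, it carries flag H): it is classified as L.
By R29 (it is classified as L, it is classified as Z1): it meets spec.
By R14 (it is marked for recall, it meets spec): it is heat-treated.

Yes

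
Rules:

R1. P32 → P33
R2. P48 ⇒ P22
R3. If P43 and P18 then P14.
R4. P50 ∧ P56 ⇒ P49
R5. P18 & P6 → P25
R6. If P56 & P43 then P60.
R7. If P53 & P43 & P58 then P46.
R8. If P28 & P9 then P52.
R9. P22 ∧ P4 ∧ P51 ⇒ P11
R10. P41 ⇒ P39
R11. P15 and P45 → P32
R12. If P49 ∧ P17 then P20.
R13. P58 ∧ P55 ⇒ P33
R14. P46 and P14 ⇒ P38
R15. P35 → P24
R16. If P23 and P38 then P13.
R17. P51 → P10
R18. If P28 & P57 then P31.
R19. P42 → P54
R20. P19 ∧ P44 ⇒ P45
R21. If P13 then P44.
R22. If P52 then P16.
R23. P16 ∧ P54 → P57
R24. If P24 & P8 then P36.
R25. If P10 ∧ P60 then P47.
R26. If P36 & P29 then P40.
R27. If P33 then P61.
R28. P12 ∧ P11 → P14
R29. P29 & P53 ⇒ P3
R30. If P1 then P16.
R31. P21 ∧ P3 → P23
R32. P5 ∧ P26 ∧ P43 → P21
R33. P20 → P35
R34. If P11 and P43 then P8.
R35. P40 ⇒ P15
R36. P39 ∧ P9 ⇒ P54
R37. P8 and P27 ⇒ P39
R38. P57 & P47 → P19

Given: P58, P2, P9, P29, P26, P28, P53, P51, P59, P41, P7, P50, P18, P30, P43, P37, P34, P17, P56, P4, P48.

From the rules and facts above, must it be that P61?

No

Forward chaining from the given facts derives: P22, P14, P49, P60, P46, P52, P11, P39, P20, P38, P10, P16, P47, P3, P35, P8, P54, P24, P57, P36, P40, P15, P19, P31.
The only rule concluding P61 is R27, which needs P33; that is never established.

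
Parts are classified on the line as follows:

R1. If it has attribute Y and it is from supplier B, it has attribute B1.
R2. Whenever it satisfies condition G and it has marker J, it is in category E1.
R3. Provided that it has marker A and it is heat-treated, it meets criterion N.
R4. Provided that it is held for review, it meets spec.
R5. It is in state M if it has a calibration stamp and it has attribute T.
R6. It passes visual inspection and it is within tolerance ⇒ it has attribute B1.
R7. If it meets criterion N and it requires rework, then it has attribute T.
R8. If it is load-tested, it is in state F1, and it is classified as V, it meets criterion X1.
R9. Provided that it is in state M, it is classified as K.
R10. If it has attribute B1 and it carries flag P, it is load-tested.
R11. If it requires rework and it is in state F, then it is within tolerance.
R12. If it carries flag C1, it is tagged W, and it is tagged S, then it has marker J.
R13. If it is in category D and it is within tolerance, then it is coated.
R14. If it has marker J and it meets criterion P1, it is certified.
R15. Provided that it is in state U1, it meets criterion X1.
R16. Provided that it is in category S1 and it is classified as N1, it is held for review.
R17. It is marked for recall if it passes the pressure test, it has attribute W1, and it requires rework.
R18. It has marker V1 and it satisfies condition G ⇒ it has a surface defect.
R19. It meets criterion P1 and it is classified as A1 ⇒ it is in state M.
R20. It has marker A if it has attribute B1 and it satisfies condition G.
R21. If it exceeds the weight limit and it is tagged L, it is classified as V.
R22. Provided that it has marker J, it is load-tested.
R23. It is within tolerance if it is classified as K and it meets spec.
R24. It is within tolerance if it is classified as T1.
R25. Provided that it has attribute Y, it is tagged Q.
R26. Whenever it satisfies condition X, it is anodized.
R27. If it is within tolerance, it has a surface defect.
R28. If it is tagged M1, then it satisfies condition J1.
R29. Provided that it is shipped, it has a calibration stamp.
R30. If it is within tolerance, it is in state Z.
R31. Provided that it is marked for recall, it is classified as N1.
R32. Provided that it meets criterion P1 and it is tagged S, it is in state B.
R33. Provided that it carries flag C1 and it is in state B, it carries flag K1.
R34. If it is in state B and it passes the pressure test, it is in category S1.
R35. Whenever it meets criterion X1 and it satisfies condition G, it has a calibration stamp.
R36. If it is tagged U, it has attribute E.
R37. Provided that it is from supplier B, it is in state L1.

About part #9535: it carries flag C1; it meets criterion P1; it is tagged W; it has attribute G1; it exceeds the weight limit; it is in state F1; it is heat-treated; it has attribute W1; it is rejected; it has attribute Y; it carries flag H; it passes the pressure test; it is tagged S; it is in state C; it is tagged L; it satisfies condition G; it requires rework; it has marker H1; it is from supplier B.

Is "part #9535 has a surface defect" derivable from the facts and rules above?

Yes

By R1 (it has attribute Y, it is from supplier B): it has attribute B1.
By R12 (it carries flag C1, it is tagged W, it is tagged S): it has marker J.
By R17 (it passes the pressure test, it has attribute W1, it requires rework): it is marked for recall.
By R20 (it has attribute B1, it satisfies condition G): it has marker A.
By R21 (it exceeds the weight limit, it is tagged L): it is classified as V.
By R22 (it has marker J): it is load-tested.
By R31 (it is marked for recall): it is classified as N1.
By R32 (it meets criterion P1, it is tagged S): it is in state B.
By R34 (it is in state B, it passes the pressure test): it is in category S1.
By R3 (it has marker A, it is heat-treated): it meets criterion N.
By R7 (it meets criterion N, it requires rework): it has attribute T.
By R8 (it is load-tested, it is in state F1, it is classified as V): it meets criterion X1.
By R16 (it is in category S1, it is classified as N1): it is held for review.
By R35 (it meets criterion X1, it satisfies condition G): it has a calibration stamp.
By R4 (it is held for review): it meets spec.
By R5 (it has a calibration stamp, it has attribute T): it is in state M.
By R9 (it is in state M): it is classified as K.
By R23 (it is classified as K, it meets spec): it is within tolerance.
By R27 (it is within tolerance): it has a surface defect.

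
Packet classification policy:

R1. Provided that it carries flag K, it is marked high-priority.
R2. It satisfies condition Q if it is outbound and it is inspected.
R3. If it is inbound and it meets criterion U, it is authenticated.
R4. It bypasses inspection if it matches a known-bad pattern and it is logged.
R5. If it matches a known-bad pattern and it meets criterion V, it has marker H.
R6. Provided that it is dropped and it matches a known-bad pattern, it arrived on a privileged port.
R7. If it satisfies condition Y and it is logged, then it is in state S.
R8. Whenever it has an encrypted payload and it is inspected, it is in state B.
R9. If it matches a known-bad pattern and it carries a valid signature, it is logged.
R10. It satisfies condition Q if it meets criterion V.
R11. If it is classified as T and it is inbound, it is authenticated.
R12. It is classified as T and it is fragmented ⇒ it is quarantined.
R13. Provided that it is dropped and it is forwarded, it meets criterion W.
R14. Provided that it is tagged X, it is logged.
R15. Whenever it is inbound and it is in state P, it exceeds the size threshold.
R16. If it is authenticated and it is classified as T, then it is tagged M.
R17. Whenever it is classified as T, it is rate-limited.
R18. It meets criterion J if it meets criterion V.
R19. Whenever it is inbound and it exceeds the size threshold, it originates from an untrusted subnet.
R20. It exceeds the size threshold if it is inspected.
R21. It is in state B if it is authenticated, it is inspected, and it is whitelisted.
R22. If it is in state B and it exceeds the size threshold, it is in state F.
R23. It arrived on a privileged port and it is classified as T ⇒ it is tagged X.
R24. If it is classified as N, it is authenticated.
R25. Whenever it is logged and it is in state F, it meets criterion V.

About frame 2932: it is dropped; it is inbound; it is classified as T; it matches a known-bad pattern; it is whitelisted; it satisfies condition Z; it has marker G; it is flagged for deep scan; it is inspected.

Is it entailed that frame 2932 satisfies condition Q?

Yes

By R6 (it is dropped, it matches a known-bad pattern): it arrived on a privileged port.
By R11 (it is classified as T, it is inbound): it is authenticated.
By R20 (it is inspected): it exceeds the size threshold.
By R21 (it is authenticated, it is inspected, it is whitelisted): it is in state B.
By R22 (it is in state B, it exceeds the size threshold): it is in state F.
By R23 (it arrived on a privileged port, it is classified as T): it is tagged X.
By R14 (it is tagged X): it is logged.
By R25 (it is logged, it is in state F): it meets criterion V.
By R10 (it meets criterion V): it satisfies condition Q.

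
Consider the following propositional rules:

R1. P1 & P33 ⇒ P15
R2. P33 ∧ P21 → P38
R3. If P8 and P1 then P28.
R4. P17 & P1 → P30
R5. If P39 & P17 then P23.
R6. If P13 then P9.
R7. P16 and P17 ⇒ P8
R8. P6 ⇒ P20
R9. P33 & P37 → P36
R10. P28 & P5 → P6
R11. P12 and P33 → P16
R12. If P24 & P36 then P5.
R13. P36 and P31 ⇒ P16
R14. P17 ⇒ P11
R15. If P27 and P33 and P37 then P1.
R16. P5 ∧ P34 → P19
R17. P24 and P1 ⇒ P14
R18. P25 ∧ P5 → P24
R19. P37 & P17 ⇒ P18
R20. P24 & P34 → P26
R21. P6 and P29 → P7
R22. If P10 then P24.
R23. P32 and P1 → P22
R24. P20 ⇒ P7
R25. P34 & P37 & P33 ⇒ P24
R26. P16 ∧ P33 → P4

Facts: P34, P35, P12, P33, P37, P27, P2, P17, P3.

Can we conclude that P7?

P36  (by R9: P33, P37)
P16  (by R11: P12, P33)
P1  (by R15: P27, P33, P37)
P24  (by R25: P34, P37, P33)
P8  (by R7: P16, P17)
P5  (by R12: P24, P36)
P28  (by R3: P8, P1)
P6  (by R10: P28, P5)
P20  (by R8: P6)
P7  (by R24: P20)

Yes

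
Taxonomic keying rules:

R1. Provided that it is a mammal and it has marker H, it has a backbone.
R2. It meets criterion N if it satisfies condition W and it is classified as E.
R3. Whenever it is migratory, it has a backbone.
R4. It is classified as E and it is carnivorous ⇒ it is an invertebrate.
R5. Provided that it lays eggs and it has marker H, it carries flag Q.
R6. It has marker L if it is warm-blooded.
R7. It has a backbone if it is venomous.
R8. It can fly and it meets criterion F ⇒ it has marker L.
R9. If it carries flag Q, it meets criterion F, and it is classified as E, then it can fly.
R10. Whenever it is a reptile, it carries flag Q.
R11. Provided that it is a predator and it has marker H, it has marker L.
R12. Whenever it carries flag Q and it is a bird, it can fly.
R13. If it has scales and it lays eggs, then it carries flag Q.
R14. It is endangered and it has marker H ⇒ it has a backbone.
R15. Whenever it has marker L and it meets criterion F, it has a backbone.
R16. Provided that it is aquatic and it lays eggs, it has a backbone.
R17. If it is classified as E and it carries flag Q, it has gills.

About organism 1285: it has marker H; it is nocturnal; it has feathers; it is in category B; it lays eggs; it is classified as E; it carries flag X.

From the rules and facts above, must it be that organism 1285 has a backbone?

Forward chaining from the given facts derives: carries flag Q, has gills.
Rules concluding "it has a backbone": R1 needs "it is a mammal"; R3 needs "it is migratory"; R7 needs "it is venomous"; R14 needs "it is endangered"; R15 needs "it has marker L"; R16 needs "it is aquatic" — none of these are established.

No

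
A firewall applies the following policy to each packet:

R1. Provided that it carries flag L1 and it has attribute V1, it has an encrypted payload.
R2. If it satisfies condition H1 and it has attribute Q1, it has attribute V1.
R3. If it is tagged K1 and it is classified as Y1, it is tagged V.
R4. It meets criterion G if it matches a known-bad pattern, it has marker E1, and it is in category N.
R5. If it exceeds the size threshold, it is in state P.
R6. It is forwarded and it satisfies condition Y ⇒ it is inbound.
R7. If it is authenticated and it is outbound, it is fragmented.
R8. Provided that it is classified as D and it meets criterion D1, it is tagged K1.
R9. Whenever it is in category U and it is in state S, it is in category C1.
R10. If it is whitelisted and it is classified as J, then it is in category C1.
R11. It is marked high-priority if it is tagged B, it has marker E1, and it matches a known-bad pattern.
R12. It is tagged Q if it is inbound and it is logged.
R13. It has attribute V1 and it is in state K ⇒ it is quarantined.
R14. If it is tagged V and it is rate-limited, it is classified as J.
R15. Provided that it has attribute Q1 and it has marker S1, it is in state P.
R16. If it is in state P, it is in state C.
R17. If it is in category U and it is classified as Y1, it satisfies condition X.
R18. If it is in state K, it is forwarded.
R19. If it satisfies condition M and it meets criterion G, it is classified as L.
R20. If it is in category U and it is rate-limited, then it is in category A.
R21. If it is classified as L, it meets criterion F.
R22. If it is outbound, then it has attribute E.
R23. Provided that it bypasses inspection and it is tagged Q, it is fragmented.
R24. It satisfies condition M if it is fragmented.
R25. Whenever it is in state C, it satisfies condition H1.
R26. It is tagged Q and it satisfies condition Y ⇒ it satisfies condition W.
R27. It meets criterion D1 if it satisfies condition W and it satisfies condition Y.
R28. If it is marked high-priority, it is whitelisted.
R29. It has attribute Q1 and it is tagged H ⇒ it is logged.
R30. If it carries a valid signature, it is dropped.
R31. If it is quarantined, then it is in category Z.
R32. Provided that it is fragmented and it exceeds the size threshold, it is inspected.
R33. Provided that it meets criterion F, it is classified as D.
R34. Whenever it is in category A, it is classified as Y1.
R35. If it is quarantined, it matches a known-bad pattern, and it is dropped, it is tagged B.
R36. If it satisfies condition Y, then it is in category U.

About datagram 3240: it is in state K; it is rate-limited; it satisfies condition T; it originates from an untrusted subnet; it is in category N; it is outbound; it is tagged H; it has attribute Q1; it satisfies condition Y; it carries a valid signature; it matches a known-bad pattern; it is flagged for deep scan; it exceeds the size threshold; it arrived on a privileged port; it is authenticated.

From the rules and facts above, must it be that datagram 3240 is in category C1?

Forward chaining from the given facts derives: is in state P, is fragmented, is in state C, is forwarded, has attribute E, satisfies condition M, satisfies condition H1, is logged, is dropped, is inspected, is in category U, has attribute V1, is inbound, is tagged Q, is quarantined, is in category A, satisfies condition W, meets criterion D1, is in category Z, is classified as Y1, is tagged B, satisfies condition X.
Rules concluding "it is in category C1": R9 needs "it is in state S"; R10 needs "it is whitelisted" — none of these are established.

No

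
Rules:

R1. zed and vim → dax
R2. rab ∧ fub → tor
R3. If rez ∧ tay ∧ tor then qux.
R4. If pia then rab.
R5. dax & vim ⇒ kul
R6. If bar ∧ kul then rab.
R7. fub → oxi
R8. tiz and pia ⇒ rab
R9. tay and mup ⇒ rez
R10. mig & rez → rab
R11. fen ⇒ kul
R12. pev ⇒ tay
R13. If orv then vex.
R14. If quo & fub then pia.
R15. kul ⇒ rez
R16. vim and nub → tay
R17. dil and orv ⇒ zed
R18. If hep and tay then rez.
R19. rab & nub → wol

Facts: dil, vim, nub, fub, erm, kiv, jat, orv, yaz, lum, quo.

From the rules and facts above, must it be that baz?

No

Forward chaining from the given facts derives: oxi, vex, pia, tay, zed, dax, rab, kul, rez, wol, tor, qux.
No rule has baz as its conclusion, and it is not among the given facts.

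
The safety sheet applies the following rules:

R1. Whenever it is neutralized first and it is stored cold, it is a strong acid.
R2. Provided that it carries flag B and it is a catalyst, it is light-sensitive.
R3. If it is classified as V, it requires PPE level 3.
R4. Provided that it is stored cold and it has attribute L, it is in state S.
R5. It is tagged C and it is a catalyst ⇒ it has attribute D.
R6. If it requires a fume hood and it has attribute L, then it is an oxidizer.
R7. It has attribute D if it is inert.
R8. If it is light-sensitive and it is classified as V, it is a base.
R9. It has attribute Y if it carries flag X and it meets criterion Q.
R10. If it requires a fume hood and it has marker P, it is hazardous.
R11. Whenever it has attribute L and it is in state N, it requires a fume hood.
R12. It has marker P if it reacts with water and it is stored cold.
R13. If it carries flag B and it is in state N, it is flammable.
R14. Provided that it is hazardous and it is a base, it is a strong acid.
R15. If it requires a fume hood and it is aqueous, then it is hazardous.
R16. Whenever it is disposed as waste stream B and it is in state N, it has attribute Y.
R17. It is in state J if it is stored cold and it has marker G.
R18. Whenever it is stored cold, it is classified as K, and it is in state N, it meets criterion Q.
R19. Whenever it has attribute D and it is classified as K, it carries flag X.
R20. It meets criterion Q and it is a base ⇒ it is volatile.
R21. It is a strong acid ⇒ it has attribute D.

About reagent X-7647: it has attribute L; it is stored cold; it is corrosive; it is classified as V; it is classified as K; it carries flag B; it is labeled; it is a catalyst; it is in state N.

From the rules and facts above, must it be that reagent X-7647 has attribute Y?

Forward chaining from the given facts derives: is light-sensitive, requires PPE level 3, is in state S, is a base, requires a fume hood, is flammable, meets criterion Q, is volatile, is an oxidizer.
Rules concluding "it has attribute Y": R9 needs "it carries flag X"; R16 needs "it is disposed as waste stream B" — none of these are established.

No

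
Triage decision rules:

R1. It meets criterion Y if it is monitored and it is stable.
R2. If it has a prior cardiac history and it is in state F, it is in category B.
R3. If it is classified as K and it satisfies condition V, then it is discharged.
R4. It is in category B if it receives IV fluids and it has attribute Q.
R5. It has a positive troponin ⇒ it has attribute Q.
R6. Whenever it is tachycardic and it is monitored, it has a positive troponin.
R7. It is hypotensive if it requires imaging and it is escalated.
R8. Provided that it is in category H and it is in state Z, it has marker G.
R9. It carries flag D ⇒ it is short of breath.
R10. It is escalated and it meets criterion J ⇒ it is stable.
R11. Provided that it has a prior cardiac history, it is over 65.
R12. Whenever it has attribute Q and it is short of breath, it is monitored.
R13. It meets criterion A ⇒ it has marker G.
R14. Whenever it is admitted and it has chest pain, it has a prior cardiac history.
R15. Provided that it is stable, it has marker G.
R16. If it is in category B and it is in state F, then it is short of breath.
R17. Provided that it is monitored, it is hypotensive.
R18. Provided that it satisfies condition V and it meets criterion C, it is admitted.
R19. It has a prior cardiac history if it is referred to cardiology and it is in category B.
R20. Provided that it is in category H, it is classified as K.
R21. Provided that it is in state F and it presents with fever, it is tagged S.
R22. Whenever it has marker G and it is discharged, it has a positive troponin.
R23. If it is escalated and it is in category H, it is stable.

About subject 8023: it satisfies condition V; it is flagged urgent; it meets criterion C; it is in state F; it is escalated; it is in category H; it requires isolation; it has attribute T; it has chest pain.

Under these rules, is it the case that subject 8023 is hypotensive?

Yes

By R18 (it satisfies condition V, it meets criterion C): it is admitted.
By R20 (it is in category H): it is classified as K.
By R23 (it is escalated, it is in category H): it is stable.
By R3 (it is classified as K, it satisfies condition V): it is discharged.
By R14 (it is admitted, it has chest pain): it has a prior cardiac history.
By R15 (it is stable): it has marker G.
By R22 (it has marker G, it is discharged): it has a positive troponin.
By R2 (it has a prior cardiac history, it is in state F): it is in category B.
By R5 (it has a positive troponin): it has attribute Q.
By R16 (it is in category B, it is in state F): it is short of breath.
By R12 (it has attribute Q, it is short of breath): it is monitored.
By R17 (it is monitored): it is hypotensive.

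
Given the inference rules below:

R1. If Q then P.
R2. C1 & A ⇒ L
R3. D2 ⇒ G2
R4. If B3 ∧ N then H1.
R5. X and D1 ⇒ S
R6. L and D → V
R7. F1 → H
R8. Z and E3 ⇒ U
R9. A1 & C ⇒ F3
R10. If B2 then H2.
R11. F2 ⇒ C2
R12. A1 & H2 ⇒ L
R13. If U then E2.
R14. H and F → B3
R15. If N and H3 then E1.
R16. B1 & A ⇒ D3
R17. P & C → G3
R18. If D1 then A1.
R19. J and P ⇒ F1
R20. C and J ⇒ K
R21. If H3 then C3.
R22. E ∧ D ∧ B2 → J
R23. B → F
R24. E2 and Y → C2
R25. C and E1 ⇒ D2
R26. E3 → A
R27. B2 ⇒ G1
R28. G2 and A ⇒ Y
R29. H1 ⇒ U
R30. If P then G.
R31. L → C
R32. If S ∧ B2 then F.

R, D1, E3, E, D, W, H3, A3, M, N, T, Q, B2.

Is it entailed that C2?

Forward chaining from the given facts derives: P, H2, E1, A1, C3, J, A, G1, G, L, F1, C, V, H, F3, G3, K, D2, G2, Y.
Rules concluding C2: R11 needs F2; R24 needs E2 — none of these are established.

No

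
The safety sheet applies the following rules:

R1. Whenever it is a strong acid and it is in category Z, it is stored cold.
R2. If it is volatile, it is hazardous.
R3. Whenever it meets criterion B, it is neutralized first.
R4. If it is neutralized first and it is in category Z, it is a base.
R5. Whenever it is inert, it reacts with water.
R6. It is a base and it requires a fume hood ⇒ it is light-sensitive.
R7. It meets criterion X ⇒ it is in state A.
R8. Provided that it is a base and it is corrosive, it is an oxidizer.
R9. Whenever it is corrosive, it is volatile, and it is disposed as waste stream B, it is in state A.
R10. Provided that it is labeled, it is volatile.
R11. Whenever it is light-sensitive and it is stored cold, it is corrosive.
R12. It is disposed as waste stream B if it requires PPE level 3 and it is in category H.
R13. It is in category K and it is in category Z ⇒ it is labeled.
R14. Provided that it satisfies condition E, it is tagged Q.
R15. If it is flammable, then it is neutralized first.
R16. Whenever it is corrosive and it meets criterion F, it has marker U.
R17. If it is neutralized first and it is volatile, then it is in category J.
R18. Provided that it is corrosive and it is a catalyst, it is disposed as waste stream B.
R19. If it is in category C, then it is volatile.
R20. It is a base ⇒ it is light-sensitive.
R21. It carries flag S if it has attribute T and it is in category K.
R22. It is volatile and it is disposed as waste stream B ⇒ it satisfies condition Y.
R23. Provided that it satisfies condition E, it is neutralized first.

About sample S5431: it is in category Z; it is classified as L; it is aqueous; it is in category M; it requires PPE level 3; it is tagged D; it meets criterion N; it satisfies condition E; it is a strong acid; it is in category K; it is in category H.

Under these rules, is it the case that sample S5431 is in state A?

Yes

By R1 (it is a strong acid, it is in category Z): it is stored cold.
By R12 (it requires PPE level 3, it is in category H): it is disposed as waste stream B.
By R13 (it is in category K, it is in category Z): it is labeled.
By R23 (it satisfies condition E): it is neutralized first.
By R4 (it is neutralized first, it is in category Z): it is a base.
By R10 (it is labeled): it is volatile.
By R20 (it is a base): it is light-sensitive.
By R11 (it is light-sensitive, it is stored cold): it is corrosive.
By R9 (it is corrosive, it is volatile, it is disposed as waste stream B): it is in state A.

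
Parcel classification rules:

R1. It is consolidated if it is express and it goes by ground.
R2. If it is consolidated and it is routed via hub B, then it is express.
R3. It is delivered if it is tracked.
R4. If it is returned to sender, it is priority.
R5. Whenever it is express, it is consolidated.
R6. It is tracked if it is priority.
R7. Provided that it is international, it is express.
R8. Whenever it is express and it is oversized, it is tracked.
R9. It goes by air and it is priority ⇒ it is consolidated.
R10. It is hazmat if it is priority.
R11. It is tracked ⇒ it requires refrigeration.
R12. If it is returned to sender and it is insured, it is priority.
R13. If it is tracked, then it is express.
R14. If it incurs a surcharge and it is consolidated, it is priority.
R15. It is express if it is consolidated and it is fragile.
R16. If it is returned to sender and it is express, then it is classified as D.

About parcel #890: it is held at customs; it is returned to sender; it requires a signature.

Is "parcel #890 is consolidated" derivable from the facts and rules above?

Yes

By R4 (it is returned to sender): it is priority.
By R6 (it is priority): it is tracked.
By R13 (it is tracked): it is express.
By R5 (it is express): it is consolidated.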